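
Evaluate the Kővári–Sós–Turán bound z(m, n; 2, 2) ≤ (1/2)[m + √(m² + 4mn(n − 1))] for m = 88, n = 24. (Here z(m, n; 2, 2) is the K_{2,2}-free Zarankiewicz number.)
z(88, 24; 2, 2) ≤ (1/2)[88 + √(88² + 4·88·24·23)] = (1/2)[88 + √202048] = 268.7487

Kővári–Sós–Turán: let r_1, ..., r_88 be the row sums and z = Σ r_i the total number of 1s. Each pair of columns can share at most one row with both entries 1 (else a 2×2 all-ones block appears), so Σ_i C(r_i, 2) ≤ C(24, 2) = 276. By convexity Σ_i C(r_i, 2) ≥ 88·C(z/88, 2) = z(z − 88)/(2·88), giving z² − 88z − 88·24·23 ≤ 0 and hence z ≤ (1/2)[88 + √(7744 + 4·48576)] = (1/2)[88 + √202048] ≈ (1/2)(88 + 449.4975) = 268.7487.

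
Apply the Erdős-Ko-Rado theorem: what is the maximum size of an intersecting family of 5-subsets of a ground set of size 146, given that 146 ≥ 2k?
max |F| = C(145, 4) = 17666220

Erdős-Ko-Rado (1961): when n ≥ 2k, max |F| = C(n−1, k−1). The bound is attained by the star {A : i ∈ A} for any fixed i ∈ [n]. Here C(146−1, 5−1) = C(145, 4) = 17666220.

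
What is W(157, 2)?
W(157, 2) = 157 + 1 = 158

A 2-term AP is any pair of integers, so a monochromatic 2-AP exists iff some colour is used at least twice. With 157 colours, the colouring i ↦ i on {1, ..., 157} uses each colour once, avoiding any monochromatic pair, so W(157, 2) > 157. For {1, ..., 158}, pigeonhole forces two integers of the same colour, which form a monochromatic 2-AP. Hence W(157, 2) = 158.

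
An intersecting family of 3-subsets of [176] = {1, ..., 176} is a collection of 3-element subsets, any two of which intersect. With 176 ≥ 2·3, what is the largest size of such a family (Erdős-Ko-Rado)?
max |F| = C(175, 2) = 15225

Erdős-Ko-Rado (1961): when n ≥ 2k, max |F| = C(n−1, k−1). The bound is attained by the star {A : i ∈ A} for any fixed i ∈ [n]. Here C(176−1, 3−1) = C(175, 2) = 15225.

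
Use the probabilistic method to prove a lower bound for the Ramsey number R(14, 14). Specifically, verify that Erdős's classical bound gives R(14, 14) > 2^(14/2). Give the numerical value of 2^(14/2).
2^(14/2) = 128; so R(14, 14) > 128

Colour each edge of K_n uniformly at random with red/blue. The expected number of monochromatic K_14 is C(n, 14) · 2 · 2^(−C(14,2)). If C(n, 14) · 2^(1 − C(14,2)) < 1, then with positive probability no monochromatic K_14 exists, so R(14, 14) > n. The standard estimate C(n, 14) ≤ n^14/14! shows this inequality holds whenever n ≤ 2^(14/2) (since 14! · 2^(C(14,2) − 1) > 2^(14^2/2) ≥ n^14). Hence R(14, 14) > 2^(14/2) = 128.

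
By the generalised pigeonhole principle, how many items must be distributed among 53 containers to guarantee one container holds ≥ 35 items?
n = (35 − 1)·53 + 1 = 1803

By the generalised pigeonhole principle, to guarantee some box contains ≥ r objects we need more than (r − 1) · k objects total. Threshold: n = (r − 1) · k + 1. With r = 35 and k = 53: n = 34 · 53 + 1 = 1802 + 1 = 1803. For n = 1802 = 34 · 53, we can put exactly 34 objects in every box, avoiding 35 in any single one — so 1803 is tight.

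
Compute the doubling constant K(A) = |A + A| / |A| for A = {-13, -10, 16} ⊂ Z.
K = |A + A| / |A| = 6/3 = 2

Enumerate A + A = {a + b : a, b ∈ A}. With |A| = 3, there are |A|^2 = 9 ordered sum pairs; collecting distinct values, A + A = {-26, -23, -20, 3, 6, 32}, so |A + A| = 6. Thus K = 6/3 = 2. For comparison, the minimum possible |A + A| over all 3-element sets is 2·3 − 1 = 5 (so min K = 5/3), attained only by arithmetic progressions.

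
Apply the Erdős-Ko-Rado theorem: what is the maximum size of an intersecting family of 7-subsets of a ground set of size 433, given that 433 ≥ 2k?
max |F| = C(432, 6) = 8718181624152

Erdős-Ko-Rado (1961): when n ≥ 2k, max |F| = C(n−1, k−1). The bound is attained by the star {A : i ∈ A} for any fixed i ∈ [n]. Here C(433−1, 7−1) = C(432, 6) = 8718181624152.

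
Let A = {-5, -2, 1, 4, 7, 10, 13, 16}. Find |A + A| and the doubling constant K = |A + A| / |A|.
K = |A + A| / |A| = 15/8

Enumerate A + A = {a + b : a, b ∈ A}. With |A| = 8, there are |A|^2 = 64 ordered sum pairs; collecting distinct values, A + A = {-10, -7, -4, -1, 2, 5, 8, 11, 14, 17, 20, 23, 26, 29, 32}, so |A + A| = 15. Thus K = 15/8. Here |A + A| = 2|A| − 1 = 15, the minimum possible — so K = 15/8 is minimal, which holds iff A is an arithmetic progression.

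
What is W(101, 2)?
W(101, 2) = 101 + 1 = 102

A 2-term AP is any pair of integers, so a monochromatic 2-AP exists iff some colour is used at least twice. With 101 colours, the colouring i ↦ i on {1, ..., 101} uses each colour once, avoiding any monochromatic pair, so W(101, 2) > 101. For {1, ..., 102}, pigeonhole forces two integers of the same colour, which form a monochromatic 2-AP. Hence W(101, 2) = 102.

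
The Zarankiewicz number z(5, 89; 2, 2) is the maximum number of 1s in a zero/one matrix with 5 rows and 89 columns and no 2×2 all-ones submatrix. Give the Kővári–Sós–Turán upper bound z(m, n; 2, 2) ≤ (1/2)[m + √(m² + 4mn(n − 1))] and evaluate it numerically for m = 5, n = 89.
z(5, 89; 2, 2) ≤ (1/2)[5 + √(5² + 4·5·89·88)] = (1/2)[5 + √156665] = 200.4046

Kővári–Sós–Turán: let r_1, ..., r_5 be the row sums and z = Σ r_i the total number of 1s. Each pair of columns can share at most one row with both entries 1 (else a 2×2 all-ones block appears), so Σ_i C(r_i, 2) ≤ C(89, 2) = 3916. By convexity Σ_i C(r_i, 2) ≥ 5·C(z/5, 2) = z(z − 5)/(2·5), giving z² − 5z − 5·89·88 ≤ 0 and hence z ≤ (1/2)[5 + √(25 + 4·39160)] = (1/2)[5 + √156665] ≈ (1/2)(5 + 395.8093) = 200.4046.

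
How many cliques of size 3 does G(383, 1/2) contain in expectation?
E[# K_3] = C(383, 3) · (1/2)^C(3, 2) = 9290431 / 2^3 = 1161303.875

For each 3-subset S of vertices (there are C(383, 3) = 9290431 such S), let X_S = 1 if S induces a K_3 (all C(3, 2) = 3 edges present). Then P(X_S = 1) = (1/2)^3 = 1/8. By linearity of expectation, E[# K_3] = C(383, 3) · (1/2)^3 = 9290431 / 8 = 1161303.875.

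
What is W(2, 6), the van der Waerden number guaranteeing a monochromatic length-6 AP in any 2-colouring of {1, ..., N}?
W(2, 6) = 1132

W(2, 6) = 1132. The lower bound W(2, 6) > 1131 comes from an explicit good 2-colouring of [1, 1131]; the upper bound W(2, 6) ≤ 1132 was verified by exhaustive search over 2-colourings of [1, 1132].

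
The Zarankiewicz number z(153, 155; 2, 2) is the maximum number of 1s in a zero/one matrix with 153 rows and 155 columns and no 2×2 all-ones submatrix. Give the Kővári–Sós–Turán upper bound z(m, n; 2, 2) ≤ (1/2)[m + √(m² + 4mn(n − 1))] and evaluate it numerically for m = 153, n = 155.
z(153, 155; 2, 2) ≤ (1/2)[153 + √(153² + 4·153·155·154)] = (1/2)[153 + √14631849] = 1989.08

Kővári–Sós–Turán: let r_1, ..., r_153 be the row sums and z = Σ r_i the total number of 1s. Each pair of columns can share at most one row with both entries 1 (else a 2×2 all-ones block appears), so Σ_i C(r_i, 2) ≤ C(155, 2) = 11935. By convexity Σ_i C(r_i, 2) ≥ 153·C(z/153, 2) = z(z − 153)/(2·153), giving z² − 153z − 153·155·154 ≤ 0 and hence z ≤ (1/2)[153 + √(23409 + 4·3652110)] = (1/2)[153 + √14631849] ≈ (1/2)(153 + 3825.16) = 1989.08.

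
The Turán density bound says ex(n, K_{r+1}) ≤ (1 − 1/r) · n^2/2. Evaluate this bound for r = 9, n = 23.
Turán density bound = (8/9) · 23^2/2 = 2116/9 ≈ 235.1111

Turán's theorem: ex(n, K_{r+1}) is achieved by the complete r-partite Turán graph T(n, r) with parts as balanced as possible, and is at most (1 − 1/r) · n^2/2. For r = 9, n = 23: the density bound is (8/9) · 529/2 = 2116/9 ≈ 235.1111. The integer-valued extremum is e(T(23, 9)) = 234, which is strictly less than the density bound 2116/9 since 9 ∤ 23 (the parts of T(23, 9) cannot all be equal).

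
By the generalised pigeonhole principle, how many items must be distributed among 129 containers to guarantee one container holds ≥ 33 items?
n = (33 − 1)·129 + 1 = 4129

By the generalised pigeonhole principle, to guarantee some box contains ≥ r objects we need more than (r − 1) · k objects total. Threshold: n = (r − 1) · k + 1. With r = 33 and k = 129: n = 32 · 129 + 1 = 4128 + 1 = 4129. For n = 4128 = 32 · 129, we can put exactly 32 objects in every box, avoiding 33 in any single one — so 4129 is tight.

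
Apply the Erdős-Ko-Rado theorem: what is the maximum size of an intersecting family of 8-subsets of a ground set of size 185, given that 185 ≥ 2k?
max |F| = C(184, 7) = 1262216571096

The Erdős-Ko-Rado theorem states: for n ≥ 2k, an intersecting family of k-subsets of an n-element set has size at most C(n − 1, k − 1), with equality for 'star' families {A ⊆ [n] : |A| = k, i ∈ A} (fix an element i). For n = 185, k = 8: C(184, 7) = 1262216571096.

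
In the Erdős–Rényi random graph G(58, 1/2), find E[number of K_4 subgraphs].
E[# K_4] = C(58, 4) · (1/2)^C(4, 2) = 424270 / 2^6 = 212135/32 = 6629.21875

For each 4-subset S of vertices (there are C(58, 4) = 424270 such S), let X_S = 1 if S induces a K_4 (all C(4, 2) = 6 edges present). Then P(X_S = 1) = (1/2)^6 = 1/64. By linearity of expectation, E[# K_4] = C(58, 4) · (1/2)^6 = 424270 / 64 = 212135/32 = 6629.21875.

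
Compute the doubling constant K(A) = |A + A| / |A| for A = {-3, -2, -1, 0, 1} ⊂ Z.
K = |A + A| / |A| = 9/5

Enumerate A + A = {a + b : a, b ∈ A}. With |A| = 5, there are |A|^2 = 25 ordered sum pairs; collecting distinct values, A + A = {-6, -5, -4, -3, -2, -1, 0, 1, 2}, so |A + A| = 9. Thus K = 9/5. Here |A + A| = 2|A| − 1 = 9, the minimum possible — so K = 9/5 is minimal, which holds iff A is an arithmetic progression.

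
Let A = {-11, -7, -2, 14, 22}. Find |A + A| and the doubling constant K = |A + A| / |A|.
K = |A + A| / |A| = 15/5 = 3

Enumerate A + A = {a + b : a, b ∈ A}. With |A| = 5, there are |A|^2 = 25 ordered sum pairs; collecting distinct values, A + A = {-22, -18, -14, -13, -9, -4, 3, 7, 11, 12, 15, 20, 28, 36, 44}, so |A + A| = 15. Thus K = 15/5 = 3. For comparison, the minimum possible |A + A| over all 5-element sets is 2·5 − 1 = 9 (so min K = 9/5), attained only by arithmetic progressions.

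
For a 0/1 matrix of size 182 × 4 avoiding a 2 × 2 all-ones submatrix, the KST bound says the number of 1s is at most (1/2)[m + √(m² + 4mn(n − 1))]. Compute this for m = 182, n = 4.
z(182, 4; 2, 2) ≤ (1/2)[182 + √(182² + 4·182·4·3)] = (1/2)[182 + √41860] = 193.2986

Kővári–Sós–Turán: let r_1, ..., r_182 be the row sums and z = Σ r_i the total number of 1s. Each pair of columns can share at most one row with both entries 1 (else a 2×2 all-ones block appears), so Σ_i C(r_i, 2) ≤ C(4, 2) = 6. By convexity Σ_i C(r_i, 2) ≥ 182·C(z/182, 2) = z(z − 182)/(2·182), giving z² − 182z − 182·4·3 ≤ 0 and hence z ≤ (1/2)[182 + √(33124 + 4·2184)] = (1/2)[182 + √41860] ≈ (1/2)(182 + 204.5972) = 193.2986.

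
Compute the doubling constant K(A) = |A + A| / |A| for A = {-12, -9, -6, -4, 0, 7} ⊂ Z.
K = |A + A| / |A| = 19/6

Enumerate A + A = {a + b : a, b ∈ A}. With |A| = 6, there are |A|^2 = 36 ordered sum pairs; collecting distinct values, A + A = {-24, -21, -18, -16, -15, -13, -12, -10, -9, -8, -6, -5, -4, -2, 0, 1, 3, 7, 14}, so |A + A| = 19. Thus K = 19/6. For comparison, the minimum possible |A + A| over all 6-element sets is 2·6 − 1 = 11 (so min K = 11/6), attained only by arithmetic progressions.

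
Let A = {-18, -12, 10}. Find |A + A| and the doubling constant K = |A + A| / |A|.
K = |A + A| / |A| = 6/3 = 2

Enumerate A + A = {a + b : a, b ∈ A}. With |A| = 3, there are |A|^2 = 9 ordered sum pairs; collecting distinct values, A + A = {-36, -30, -24, -8, -2, 20}, so |A + A| = 6. Thus K = 6/3 = 2. For comparison, the minimum possible |A + A| over all 3-element sets is 2·3 − 1 = 5 (so min K = 5/3), attained only by arithmetic progressions.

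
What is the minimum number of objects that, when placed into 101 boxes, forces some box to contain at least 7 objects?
n = (7 − 1)·101 + 1 = 607

By the generalised pigeonhole principle, to guarantee some box contains ≥ r objects we need more than (r − 1) · k objects total. Threshold: n = (r − 1) · k + 1. With r = 7 and k = 101: n = 6 · 101 + 1 = 606 + 1 = 607. For n = 606 = 6 · 101, we can put exactly 6 objects in every box, avoiding 7 in any single one — so 607 is tight.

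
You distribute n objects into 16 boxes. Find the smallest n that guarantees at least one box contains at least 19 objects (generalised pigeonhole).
n = (19 − 1)·16 + 1 = 289

By the generalised pigeonhole principle, to guarantee some box contains ≥ r objects we need more than (r − 1) · k objects total. Threshold: n = (r − 1) · k + 1. With r = 19 and k = 16: n = 18 · 16 + 1 = 288 + 1 = 289. For n = 288 = 18 · 16, we can put exactly 18 objects in every box, avoiding 19 in any single one — so 289 is tight.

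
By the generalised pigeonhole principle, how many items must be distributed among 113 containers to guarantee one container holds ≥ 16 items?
n = (16 − 1)·113 + 1 = 1696

By the generalised pigeonhole principle, to guarantee some box contains ≥ r objects we need more than (r − 1) · k objects total. Threshold: n = (r − 1) · k + 1. With r = 16 and k = 113: n = 15 · 113 + 1 = 1695 + 1 = 1696. For n = 1695 = 15 · 113, we can put exactly 15 objects in every box, avoiding 16 in any single one — so 1696 is tight.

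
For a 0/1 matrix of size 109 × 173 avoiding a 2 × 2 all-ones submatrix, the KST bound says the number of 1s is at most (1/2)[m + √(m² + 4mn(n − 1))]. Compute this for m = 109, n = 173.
z(109, 173; 2, 2) ≤ (1/2)[109 + √(109² + 4·109·173·172)] = (1/2)[109 + √12985497] = 1856.2698

Kővári–Sós–Turán: let r_1, ..., r_109 be the row sums and z = Σ r_i the total number of 1s. Each pair of columns can share at most one row with both entries 1 (else a 2×2 all-ones block appears), so Σ_i C(r_i, 2) ≤ C(173, 2) = 14878. By convexity Σ_i C(r_i, 2) ≥ 109·C(z/109, 2) = z(z − 109)/(2·109), giving z² − 109z − 109·173·172 ≤ 0 and hence z ≤ (1/2)[109 + √(11881 + 4·3243404)] = (1/2)[109 + √12985497] ≈ (1/2)(109 + 3603.5395) = 1856.2698.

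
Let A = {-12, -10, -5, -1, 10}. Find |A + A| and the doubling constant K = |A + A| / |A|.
K = |A + A| / |A| = 14/5

Enumerate A + A = {a + b : a, b ∈ A}. With |A| = 5, there are |A|^2 = 25 ordered sum pairs; collecting distinct values, A + A = {-24, -22, -20, -17, -15, -13, -11, -10, -6, -2, 0, 5, 9, 20}, so |A + A| = 14. Thus K = 14/5. For comparison, the minimum possible |A + A| over all 5-element sets is 2·5 − 1 = 9 (so min K = 9/5), attained only by arithmetic progressions.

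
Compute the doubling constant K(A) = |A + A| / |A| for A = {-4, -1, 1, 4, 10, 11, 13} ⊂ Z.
K = |A + A| / |A| = 24/7

Enumerate A + A = {a + b : a, b ∈ A}. With |A| = 7, there are |A|^2 = 49 ordered sum pairs; collecting distinct values, A + A = {-8, -5, -3, -2, 0, 2, 3, 5, 6, 7, 8, 9, 10, 11, 12, 14, 15, 17, 20, 21, 22, 23, 24, 26}, so |A + A| = 24. Thus K = 24/7. For comparison, the minimum possible |A + A| over all 7-element sets is 2·7 − 1 = 13 (so min K = 13/7), attained only by arithmetic progressions.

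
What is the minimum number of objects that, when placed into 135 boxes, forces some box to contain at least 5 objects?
n = (5 − 1)·135 + 1 = 541

By the generalised pigeonhole principle, to guarantee some box contains ≥ r objects we need more than (r − 1) · k objects total. Threshold: n = (r − 1) · k + 1. With r = 5 and k = 135: n = 4 · 135 + 1 = 540 + 1 = 541. For n = 540 = 4 · 135, we can put exactly 4 objects in every box, avoiding 5 in any single one — so 541 is tight.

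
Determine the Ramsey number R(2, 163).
R(2, 163) = 163

R(2, k) = k for all k ≥ 2: in a 2-colouring of K_k, either some edge is red (a red K_2) or all edges are blue (a blue K_k). And K_{162} coloured all-blue has no blue K_163, so R(2, 163) > 162. Hence R(2, 163) = 163.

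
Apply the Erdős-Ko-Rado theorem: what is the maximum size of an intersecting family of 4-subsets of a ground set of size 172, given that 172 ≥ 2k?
max |F| = C(171, 3) = 818805

Erdős-Ko-Rado (1961): when n ≥ 2k, max |F| = C(n−1, k−1). The bound is attained by the star {A : i ∈ A} for any fixed i ∈ [n]. Here C(172−1, 4−1) = C(171, 3) = 818805.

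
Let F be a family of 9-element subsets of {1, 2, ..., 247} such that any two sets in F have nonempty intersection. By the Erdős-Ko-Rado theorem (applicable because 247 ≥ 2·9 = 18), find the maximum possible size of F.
max |F| = C(246, 8) = 296495645312790

Erdős-Ko-Rado (1961): when n ≥ 2k, max |F| = C(n−1, k−1). The bound is attained by the star {A : i ∈ A} for any fixed i ∈ [n]. Here C(247−1, 9−1) = C(246, 8) = 296495645312790.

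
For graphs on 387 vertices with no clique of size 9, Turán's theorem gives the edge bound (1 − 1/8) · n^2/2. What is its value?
Turán density bound = (7/8) · 387^2/2 = 1048383/16 ≈ 65523.9375

Turán's theorem: ex(n, K_{r+1}) is achieved by the complete r-partite Turán graph T(n, r) with parts as balanced as possible, and is at most (1 − 1/r) · n^2/2. For r = 8, n = 387: the density bound is (7/8) · 149769/2 = 1048383/16 ≈ 65523.9375. The integer-valued extremum is e(T(387, 8)) = 65523, which is strictly less than the density bound 1048383/16 since 8 ∤ 387 (the parts of T(387, 8) cannot all be equal).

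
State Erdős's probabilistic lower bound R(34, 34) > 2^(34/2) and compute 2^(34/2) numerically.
2^(34/2) = 131072; so R(34, 34) > 131072

Colour each edge of K_n uniformly at random with red/blue. The expected number of monochromatic K_34 is C(n, 34) · 2 · 2^(−C(34,2)). If C(n, 34) · 2^(1 − C(34,2)) < 1, then with positive probability no monochromatic K_34 exists, so R(34, 34) > n. The standard estimate C(n, 34) ≤ n^34/34! shows this inequality holds whenever n ≤ 2^(34/2) (since 34! · 2^(C(34,2) − 1) > 2^(34^2/2) ≥ n^34). Hence R(34, 34) > 2^(34/2) = 131072.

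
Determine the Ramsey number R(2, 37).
R(2, 37) = 37

R(2, k) = k for all k ≥ 2: in a 2-colouring of K_k, either some edge is red (a red K_2) or all edges are blue (a blue K_k). And K_{36} coloured all-blue has no blue K_37, so R(2, 37) > 36. Hence R(2, 37) = 37.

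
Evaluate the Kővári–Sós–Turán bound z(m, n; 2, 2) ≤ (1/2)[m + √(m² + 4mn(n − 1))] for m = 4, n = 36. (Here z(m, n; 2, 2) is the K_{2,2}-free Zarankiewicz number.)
z(4, 36; 2, 2) ≤ (1/2)[4 + √(4² + 4·4·36·35)] = (1/2)[4 + √20176] = 73.0211

Kővári–Sós–Turán: let r_1, ..., r_4 be the row sums and z = Σ r_i the total number of 1s. Each pair of columns can share at most one row with both entries 1 (else a 2×2 all-ones block appears), so Σ_i C(r_i, 2) ≤ C(36, 2) = 630. By convexity Σ_i C(r_i, 2) ≥ 4·C(z/4, 2) = z(z − 4)/(2·4), giving z² − 4z − 4·36·35 ≤ 0 and hence z ≤ (1/2)[4 + √(16 + 4·5040)] = (1/2)[4 + √20176] ≈ (1/2)(4 + 142.0422) = 73.0211.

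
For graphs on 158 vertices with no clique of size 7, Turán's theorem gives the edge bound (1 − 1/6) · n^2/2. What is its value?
Turán density bound = (5/6) · 158^2/2 = 31205/3 ≈ 10401.6667

Turán's theorem: ex(n, K_{r+1}) is achieved by the complete r-partite Turán graph T(n, r) with parts as balanced as possible, and is at most (1 − 1/r) · n^2/2. For r = 6, n = 158: the density bound is (5/6) · 24964/2 = 31205/3 ≈ 10401.6667. The integer-valued extremum is e(T(158, 6)) = 10401, which is strictly less than the density bound 31205/3 since 6 ∤ 158 (the parts of T(158, 6) cannot all be equal).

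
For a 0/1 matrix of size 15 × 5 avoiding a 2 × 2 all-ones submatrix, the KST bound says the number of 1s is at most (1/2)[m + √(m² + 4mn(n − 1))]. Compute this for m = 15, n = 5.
z(15, 5; 2, 2) ≤ (1/2)[15 + √(15² + 4·15·5·4)] = (1/2)[15 + √1425] = 26.3746

Kővári–Sós–Turán: let r_1, ..., r_15 be the row sums and z = Σ r_i the total number of 1s. Each pair of columns can share at most one row with both entries 1 (else a 2×2 all-ones block appears), so Σ_i C(r_i, 2) ≤ C(5, 2) = 10. By convexity Σ_i C(r_i, 2) ≥ 15·C(z/15, 2) = z(z − 15)/(2·15), giving z² − 15z − 15·5·4 ≤ 0 and hence z ≤ (1/2)[15 + √(225 + 4·300)] = (1/2)[15 + √1425] ≈ (1/2)(15 + 37.7492) = 26.3746.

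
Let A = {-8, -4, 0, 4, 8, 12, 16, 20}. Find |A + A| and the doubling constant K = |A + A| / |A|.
K = |A + A| / |A| = 15/8

Enumerate A + A = {a + b : a, b ∈ A}. With |A| = 8, there are |A|^2 = 64 ordered sum pairs; collecting distinct values, A + A = {-16, -12, -8, -4, 0, 4, 8, 12, 16, 20, 24, 28, 32, 36, 40}, so |A + A| = 15. Thus K = 15/8. Here |A + A| = 2|A| − 1 = 15, the minimum possible — so K = 15/8 is minimal, which holds iff A is an arithmetic progression.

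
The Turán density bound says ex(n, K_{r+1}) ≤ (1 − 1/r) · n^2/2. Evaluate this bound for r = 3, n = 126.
Turán density bound = (2/3) · 126^2/2 = 5292

Turán's theorem: ex(n, K_{r+1}) is achieved by the complete r-partite Turán graph T(n, r) with parts as balanced as possible, and is at most (1 − 1/r) · n^2/2. For r = 3, n = 126: the density bound is (2/3) · 15876/2 = 5292. Since 3 ∣ 126, the Turán graph T(126, 3) has parts of equal size 42, and its edge count e(T(126, 3)) = 5292 attains the density bound exactly.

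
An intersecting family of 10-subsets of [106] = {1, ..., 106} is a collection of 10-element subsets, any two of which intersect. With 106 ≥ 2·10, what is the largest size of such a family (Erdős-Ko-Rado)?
max |F| = C(105, 9) = 3005047770725

Erdős-Ko-Rado (1961): when n ≥ 2k, max |F| = C(n−1, k−1). The bound is attained by the star {A : i ∈ A} for any fixed i ∈ [n]. Here C(106−1, 10−1) = C(105, 9) = 3005047770725.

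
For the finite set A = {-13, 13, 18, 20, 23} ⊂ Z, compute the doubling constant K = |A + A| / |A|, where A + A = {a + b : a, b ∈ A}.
K = |A + A| / |A| = 14/5

Enumerate A + A = {a + b : a, b ∈ A}. With |A| = 5, there are |A|^2 = 25 ordered sum pairs; collecting distinct values, A + A = {-26, 0, 5, 7, 10, 26, 31, 33, 36, 38, 40, 41, 43, 46}, so |A + A| = 14. Thus K = 14/5. For comparison, the minimum possible |A + A| over all 5-element sets is 2·5 − 1 = 9 (so min K = 9/5), attained only by arithmetic progressions.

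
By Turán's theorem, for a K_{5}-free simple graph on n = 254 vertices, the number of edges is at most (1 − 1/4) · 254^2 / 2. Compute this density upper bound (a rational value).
Turán density bound = (3/4) · 254^2/2 = 48387/2 ≈ 24193.5

Turán's theorem: ex(n, K_{r+1}) is achieved by the complete r-partite Turán graph T(n, r) with parts as balanced as possible, and is at most (1 − 1/r) · n^2/2. For r = 4, n = 254: the density bound is (3/4) · 64516/2 = 48387/2 ≈ 24193.5. The integer-valued extremum is e(T(254, 4)) = 24193, which is strictly less than the density bound 48387/2 since 4 ∤ 254 (the parts of T(254, 4) cannot all be equal).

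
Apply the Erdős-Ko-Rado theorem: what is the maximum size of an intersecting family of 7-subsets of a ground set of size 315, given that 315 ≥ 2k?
max |F| = C(314, 6) = 1268751724318

The Erdős-Ko-Rado theorem states: for n ≥ 2k, an intersecting family of k-subsets of an n-element set has size at most C(n − 1, k − 1), with equality for 'star' families {A ⊆ [n] : |A| = k, i ∈ A} (fix an element i). For n = 315, k = 7: C(314, 6) = 1268751724318.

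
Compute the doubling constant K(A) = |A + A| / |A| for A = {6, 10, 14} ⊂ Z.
K = |A + A| / |A| = 5/3

Enumerate A + A = {a + b : a, b ∈ A}. With |A| = 3, there are |A|^2 = 9 ordered sum pairs; collecting distinct values, A + A = {12, 16, 20, 24, 28}, so |A + A| = 5. Thus K = 5/3. Here |A + A| = 2|A| − 1 = 5, the minimum possible — so K = 5/3 is minimal, which holds iff A is an arithmetic progression.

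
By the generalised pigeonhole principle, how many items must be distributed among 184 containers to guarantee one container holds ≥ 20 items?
n = (20 − 1)·184 + 1 = 3497

By the generalised pigeonhole principle, to guarantee some box contains ≥ r objects we need more than (r − 1) · k objects total. Threshold: n = (r − 1) · k + 1. With r = 20 and k = 184: n = 19 · 184 + 1 = 3496 + 1 = 3497. For n = 3496 = 19 · 184, we can put exactly 19 objects in every box, avoiding 20 in any single one — so 3497 is tight.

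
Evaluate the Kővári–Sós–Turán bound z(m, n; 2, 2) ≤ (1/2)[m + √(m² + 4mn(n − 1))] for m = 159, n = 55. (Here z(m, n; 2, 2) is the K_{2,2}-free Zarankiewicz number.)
z(159, 55; 2, 2) ≤ (1/2)[159 + √(159² + 4·159·55·54)] = (1/2)[159 + √1914201] = 771.2733

Kővári–Sós–Turán: let r_1, ..., r_159 be the row sums and z = Σ r_i the total number of 1s. Each pair of columns can share at most one row with both entries 1 (else a 2×2 all-ones block appears), so Σ_i C(r_i, 2) ≤ C(55, 2) = 1485. By convexity Σ_i C(r_i, 2) ≥ 159·C(z/159, 2) = z(z − 159)/(2·159), giving z² − 159z − 159·55·54 ≤ 0 and hence z ≤ (1/2)[159 + √(25281 + 4·472230)] = (1/2)[159 + √1914201] ≈ (1/2)(159 + 1383.5465) = 771.2733.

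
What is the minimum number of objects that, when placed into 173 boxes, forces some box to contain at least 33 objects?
n = (33 − 1)·173 + 1 = 5537

By the generalised pigeonhole principle, to guarantee some box contains ≥ r objects we need more than (r − 1) · k objects total. Threshold: n = (r − 1) · k + 1. With r = 33 and k = 173: n = 32 · 173 + 1 = 5536 + 1 = 5537. For n = 5536 = 32 · 173, we can put exactly 32 objects in every box, avoiding 33 in any single one — so 5537 is tight.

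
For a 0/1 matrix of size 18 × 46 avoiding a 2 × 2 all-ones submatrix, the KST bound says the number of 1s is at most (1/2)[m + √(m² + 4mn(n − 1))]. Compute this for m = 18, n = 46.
z(18, 46; 2, 2) ≤ (1/2)[18 + √(18² + 4·18·46·45)] = (1/2)[18 + √149364] = 202.2382

Kővári–Sós–Turán: let r_1, ..., r_18 be the row sums and z = Σ r_i the total number of 1s. Each pair of columns can share at most one row with both entries 1 (else a 2×2 all-ones block appears), so Σ_i C(r_i, 2) ≤ C(46, 2) = 1035. By convexity Σ_i C(r_i, 2) ≥ 18·C(z/18, 2) = z(z − 18)/(2·18), giving z² − 18z − 18·46·45 ≤ 0 and hence z ≤ (1/2)[18 + √(324 + 4·37260)] = (1/2)[18 + √149364] ≈ (1/2)(18 + 386.4764) = 202.2382.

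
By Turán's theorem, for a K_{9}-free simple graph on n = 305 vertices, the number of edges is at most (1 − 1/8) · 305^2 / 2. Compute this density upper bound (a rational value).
Turán density bound = (7/8) · 305^2/2 = 651175/16 ≈ 40698.4375

Turán's theorem: ex(n, K_{r+1}) is achieved by the complete r-partite Turán graph T(n, r) with parts as balanced as possible, and is at most (1 − 1/r) · n^2/2. For r = 8, n = 305: the density bound is (7/8) · 93025/2 = 651175/16 ≈ 40698.4375. The integer-valued extremum is e(T(305, 8)) = 40698, which is strictly less than the density bound 651175/16 since 8 ∤ 305 (the parts of T(305, 8) cannot all be equal).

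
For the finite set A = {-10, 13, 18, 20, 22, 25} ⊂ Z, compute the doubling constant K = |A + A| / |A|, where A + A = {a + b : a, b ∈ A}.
K = |A + A| / |A| = 19/6

Enumerate A + A = {a + b : a, b ∈ A}. With |A| = 6, there are |A|^2 = 36 ordered sum pairs; collecting distinct values, A + A = {-20, 3, 8, 10, 12, 15, 26, 31, 33, 35, 36, 38, 40, 42, 43, 44, 45, 47, 50}, so |A + A| = 19. Thus K = 19/6. For comparison, the minimum possible |A + A| over all 6-element sets is 2·6 − 1 = 11 (so min K = 11/6), attained only by arithmetic progressions.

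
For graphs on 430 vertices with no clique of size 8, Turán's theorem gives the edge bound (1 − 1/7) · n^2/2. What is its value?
Turán density bound = (6/7) · 430^2/2 = 554700/7 ≈ 79242.8571

Turán's theorem: ex(n, K_{r+1}) is achieved by the complete r-partite Turán graph T(n, r) with parts as balanced as possible, and is at most (1 − 1/r) · n^2/2. For r = 7, n = 430: the density bound is (6/7) · 184900/2 = 554700/7 ≈ 79242.8571. The integer-valued extremum is e(T(430, 7)) = 79242, which is strictly less than the density bound 554700/7 since 7 ∤ 430 (the parts of T(430, 7) cannot all be equal).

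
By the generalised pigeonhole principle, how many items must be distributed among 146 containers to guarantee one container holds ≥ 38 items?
n = (38 − 1)·146 + 1 = 5403

By the generalised pigeonhole principle, to guarantee some box contains ≥ r objects we need more than (r − 1) · k objects total. Threshold: n = (r − 1) · k + 1. With r = 38 and k = 146: n = 37 · 146 + 1 = 5402 + 1 = 5403. For n = 5402 = 37 · 146, we can put exactly 37 objects in every box, avoiding 38 in any single one — so 5403 is tight.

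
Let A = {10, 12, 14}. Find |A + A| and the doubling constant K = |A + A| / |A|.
K = |A + A| / |A| = 5/3

Enumerate A + A = {a + b : a, b ∈ A}. With |A| = 3, there are |A|^2 = 9 ordered sum pairs; collecting distinct values, A + A = {20, 22, 24, 26, 28}, so |A + A| = 5. Thus K = 5/3. Here |A + A| = 2|A| − 1 = 5, the minimum possible — so K = 5/3 is minimal, which holds iff A is an arithmetic progression.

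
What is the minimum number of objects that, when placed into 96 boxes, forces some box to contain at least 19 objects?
n = (19 − 1)·96 + 1 = 1729

By the generalised pigeonhole principle, to guarantee some box contains ≥ r objects we need more than (r − 1) · k objects total. Threshold: n = (r − 1) · k + 1. With r = 19 and k = 96: n = 18 · 96 + 1 = 1728 + 1 = 1729. For n = 1728 = 18 · 96, we can put exactly 18 objects in every box, avoiding 19 in any single one — so 1729 is tight.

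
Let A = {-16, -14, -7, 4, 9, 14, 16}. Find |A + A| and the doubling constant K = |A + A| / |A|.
K = |A + A| / |A| = 25/7

Enumerate A + A = {a + b : a, b ∈ A}. With |A| = 7, there are |A|^2 = 49 ordered sum pairs; collecting distinct values, A + A = {-32, -30, -28, -23, -21, -14, -12, -10, -7, -5, -3, -2, 0, 2, 7, 8, 9, 13, 18, 20, 23, 25, 28, 30, 32}, so |A + A| = 25. Thus K = 25/7. For comparison, the minimum possible |A + A| over all 7-element sets is 2·7 − 1 = 13 (so min K = 13/7), attained only by arithmetic progressions.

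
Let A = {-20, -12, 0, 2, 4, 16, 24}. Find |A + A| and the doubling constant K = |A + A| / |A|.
K = |A + A| / |A| = 25/7

Enumerate A + A = {a + b : a, b ∈ A}. With |A| = 7, there are |A|^2 = 49 ordered sum pairs; collecting distinct values, A + A = {-40, -32, -24, -20, -18, -16, -12, -10, -8, -4, 0, 2, 4, 6, 8, 12, 16, 18, 20, 24, 26, 28, 32, 40, 48}, so |A + A| = 25. Thus K = 25/7. For comparison, the minimum possible |A + A| over all 7-element sets is 2·7 − 1 = 13 (so min K = 13/7), attained only by arithmetic progressions.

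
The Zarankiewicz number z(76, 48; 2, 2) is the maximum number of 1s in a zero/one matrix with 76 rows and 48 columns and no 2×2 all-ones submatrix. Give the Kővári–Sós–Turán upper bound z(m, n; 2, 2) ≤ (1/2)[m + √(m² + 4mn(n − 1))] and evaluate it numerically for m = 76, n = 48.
z(76, 48; 2, 2) ≤ (1/2)[76 + √(76² + 4·76·48·47)] = (1/2)[76 + √691600] = 453.8125

Kővári–Sós–Turán: let r_1, ..., r_76 be the row sums and z = Σ r_i the total number of 1s. Each pair of columns can share at most one row with both entries 1 (else a 2×2 all-ones block appears), so Σ_i C(r_i, 2) ≤ C(48, 2) = 1128. By convexity Σ_i C(r_i, 2) ≥ 76·C(z/76, 2) = z(z − 76)/(2·76), giving z² − 76z − 76·48·47 ≤ 0 and hence z ≤ (1/2)[76 + √(5776 + 4·171456)] = (1/2)[76 + √691600] ≈ (1/2)(76 + 831.6249) = 453.8125.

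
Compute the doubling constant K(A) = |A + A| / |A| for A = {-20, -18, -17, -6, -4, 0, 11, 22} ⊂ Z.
K = |A + A| / |A| = 32/8 = 4

Enumerate A + A = {a + b : a, b ∈ A}. With |A| = 8, there are |A|^2 = 64 ordered sum pairs; collecting distinct values, A + A = {-40, -38, -37, -36, -35, -34, -26, -24, -23, -22, -21, -20, -18, -17, -12, -10, -9, -8, -7, -6, -4, 0, 2, 4, 5, 7, 11, 16, 18, 22, 33, 44}, so |A + A| = 32. Thus K = 32/8 = 4. For comparison, the minimum possible |A + A| over all 8-element sets is 2·8 − 1 = 15 (so min K = 15/8), attained only by arithmetic progressions.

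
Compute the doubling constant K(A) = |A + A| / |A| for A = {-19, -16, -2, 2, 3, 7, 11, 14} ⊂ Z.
K = |A + A| / |A| = 32/8 = 4

Enumerate A + A = {a + b : a, b ∈ A}. With |A| = 8, there are |A|^2 = 64 ordered sum pairs; collecting distinct values, A + A = {-38, -35, -32, -21, -18, -17, -16, -14, -13, -12, -9, -8, -5, -4, -2, 0, 1, 4, 5, 6, 9, 10, 12, 13, 14, 16, 17, 18, 21, 22, 25, 28}, so |A + A| = 32. Thus K = 32/8 = 4. For comparison, the minimum possible |A + A| over all 8-element sets is 2·8 − 1 = 15 (so min K = 15/8), attained only by arithmetic progressions.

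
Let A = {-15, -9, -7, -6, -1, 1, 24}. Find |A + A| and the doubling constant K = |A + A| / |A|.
K = |A + A| / |A| = 25/7

Enumerate A + A = {a + b : a, b ∈ A}. With |A| = 7, there are |A|^2 = 49 ordered sum pairs; collecting distinct values, A + A = {-30, -24, -22, -21, -18, -16, -15, -14, -13, -12, -10, -8, -7, -6, -5, -2, 0, 2, 9, 15, 17, 18, 23, 25, 48}, so |A + A| = 25. Thus K = 25/7. For comparison, the minimum possible |A + A| over all 7-element sets is 2·7 − 1 = 13 (so min K = 13/7), attained only by arithmetic progressions.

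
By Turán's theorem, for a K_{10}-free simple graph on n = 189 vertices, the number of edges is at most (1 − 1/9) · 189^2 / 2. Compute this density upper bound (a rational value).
Turán density bound = (8/9) · 189^2/2 = 15876

Turán's theorem: ex(n, K_{r+1}) is achieved by the complete r-partite Turán graph T(n, r) with parts as balanced as possible, and is at most (1 − 1/r) · n^2/2. For r = 9, n = 189: the density bound is (8/9) · 35721/2 = 15876. Since 9 ∣ 189, the Turán graph T(189, 9) has parts of equal size 21, and its edge count e(T(189, 9)) = 15876 attains the density bound exactly.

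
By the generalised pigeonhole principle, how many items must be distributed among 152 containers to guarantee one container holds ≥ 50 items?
n = (50 − 1)·152 + 1 = 7449

By the generalised pigeonhole principle, to guarantee some box contains ≥ r objects we need more than (r − 1) · k objects total. Threshold: n = (r − 1) · k + 1. With r = 50 and k = 152: n = 49 · 152 + 1 = 7448 + 1 = 7449. For n = 7448 = 49 · 152, we can put exactly 49 objects in every box, avoiding 50 in any single one — so 7449 is tight.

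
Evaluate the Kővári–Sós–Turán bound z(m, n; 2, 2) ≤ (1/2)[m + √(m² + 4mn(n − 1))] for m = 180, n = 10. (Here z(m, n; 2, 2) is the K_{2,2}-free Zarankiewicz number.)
z(180, 10; 2, 2) ≤ (1/2)[180 + √(180² + 4·180·10·9)] = (1/2)[180 + √97200] = 245.8846

Kővári–Sós–Turán: let r_1, ..., r_180 be the row sums and z = Σ r_i the total number of 1s. Each pair of columns can share at most one row with both entries 1 (else a 2×2 all-ones block appears), so Σ_i C(r_i, 2) ≤ C(10, 2) = 45. By convexity Σ_i C(r_i, 2) ≥ 180·C(z/180, 2) = z(z − 180)/(2·180), giving z² − 180z − 180·10·9 ≤ 0 and hence z ≤ (1/2)[180 + √(32400 + 4·16200)] = (1/2)[180 + √97200] ≈ (1/2)(180 + 311.7691) = 245.8846.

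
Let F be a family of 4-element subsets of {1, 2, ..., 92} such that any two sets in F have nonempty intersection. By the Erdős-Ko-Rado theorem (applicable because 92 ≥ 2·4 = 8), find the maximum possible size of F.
max |F| = C(91, 3) = 121485

The Erdős-Ko-Rado theorem states: for n ≥ 2k, an intersecting family of k-subsets of an n-element set has size at most C(n − 1, k − 1), with equality for 'star' families {A ⊆ [n] : |A| = k, i ∈ A} (fix an element i). For n = 92, k = 4: C(91, 3) = 121485.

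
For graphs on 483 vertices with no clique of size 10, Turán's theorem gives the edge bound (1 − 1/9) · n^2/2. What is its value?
Turán density bound = (8/9) · 483^2/2 = 103684

Turán's theorem: ex(n, K_{r+1}) is achieved by the complete r-partite Turán graph T(n, r) with parts as balanced as possible, and is at most (1 − 1/r) · n^2/2. For r = 9, n = 483: the density bound is (8/9) · 233289/2 = 103684. The integer-valued extremum is e(T(483, 9)) = 103683, which is strictly less than the density bound 103684 since 9 ∤ 483 (the parts of T(483, 9) cannot all be equal).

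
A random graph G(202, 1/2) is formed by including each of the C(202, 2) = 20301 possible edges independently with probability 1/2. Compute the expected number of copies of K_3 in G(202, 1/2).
E[# K_3] = C(202, 3) · (1/2)^C(3, 2) = 1353400 / 2^3 = 169175

For each 3-subset S of vertices (there are C(202, 3) = 1353400 such S), let X_S = 1 if S induces a K_3 (all C(3, 2) = 3 edges present). Then P(X_S = 1) = (1/2)^3 = 1/8. By linearity of expectation, E[# K_3] = C(202, 3) · (1/2)^3 = 1353400 / 8 = 169175.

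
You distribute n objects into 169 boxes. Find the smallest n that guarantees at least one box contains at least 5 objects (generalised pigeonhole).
n = (5 − 1)·169 + 1 = 677

By the generalised pigeonhole principle, to guarantee some box contains ≥ r objects we need more than (r − 1) · k objects total. Threshold: n = (r − 1) · k + 1. With r = 5 and k = 169: n = 4 · 169 + 1 = 676 + 1 = 677. For n = 676 = 4 · 169, we can put exactly 4 objects in every box, avoiding 5 in any single one — so 677 is tight.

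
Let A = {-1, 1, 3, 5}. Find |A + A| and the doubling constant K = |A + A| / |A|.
K = |A + A| / |A| = 7/4

Enumerate A + A = {a + b : a, b ∈ A}. With |A| = 4, there are |A|^2 = 16 ordered sum pairs; collecting distinct values, A + A = {-2, 0, 2, 4, 6, 8, 10}, so |A + A| = 7. Thus K = 7/4. Here |A + A| = 2|A| − 1 = 7, the minimum possible — so K = 7/4 is minimal, which holds iff A is an arithmetic progression.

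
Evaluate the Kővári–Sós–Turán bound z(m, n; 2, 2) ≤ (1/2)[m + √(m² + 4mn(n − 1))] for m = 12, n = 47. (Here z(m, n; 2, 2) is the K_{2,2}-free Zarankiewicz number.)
z(12, 47; 2, 2) ≤ (1/2)[12 + √(12² + 4·12·47·46)] = (1/2)[12 + √103920] = 167.1831

Kővári–Sós–Turán: let r_1, ..., r_12 be the row sums and z = Σ r_i the total number of 1s. Each pair of columns can share at most one row with both entries 1 (else a 2×2 all-ones block appears), so Σ_i C(r_i, 2) ≤ C(47, 2) = 1081. By convexity Σ_i C(r_i, 2) ≥ 12·C(z/12, 2) = z(z − 12)/(2·12), giving z² − 12z − 12·47·46 ≤ 0 and hence z ≤ (1/2)[12 + √(144 + 4·25944)] = (1/2)[12 + √103920] ≈ (1/2)(12 + 322.3663) = 167.1831.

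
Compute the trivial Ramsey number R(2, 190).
R(2, 190) = 190

R(2, k) = k for all k ≥ 2: in a 2-colouring of K_k, either some edge is red (a red K_2) or all edges are blue (a blue K_k). And K_{189} coloured all-blue has no blue K_190, so R(2, 190) > 189. Hence R(2, 190) = 190.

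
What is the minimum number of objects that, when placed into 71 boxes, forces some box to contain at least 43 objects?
n = (43 − 1)·71 + 1 = 2983

By the generalised pigeonhole principle, to guarantee some box contains ≥ r objects we need more than (r − 1) · k objects total. Threshold: n = (r − 1) · k + 1. With r = 43 and k = 71: n = 42 · 71 + 1 = 2982 + 1 = 2983. For n = 2982 = 42 · 71, we can put exactly 42 objects in every box, avoiding 43 in any single one — so 2983 is tight.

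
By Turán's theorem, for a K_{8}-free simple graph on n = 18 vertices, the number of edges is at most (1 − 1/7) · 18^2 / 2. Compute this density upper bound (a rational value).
Turán density bound = (6/7) · 18^2/2 = 972/7 ≈ 138.8571

Turán's theorem: ex(n, K_{r+1}) is achieved by the complete r-partite Turán graph T(n, r) with parts as balanced as possible, and is at most (1 − 1/r) · n^2/2. For r = 7, n = 18: the density bound is (6/7) · 324/2 = 972/7 ≈ 138.8571. The integer-valued extremum is e(T(18, 7)) = 138, which is strictly less than the density bound 972/7 since 7 ∤ 18 (the parts of T(18, 7) cannot all be equal).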